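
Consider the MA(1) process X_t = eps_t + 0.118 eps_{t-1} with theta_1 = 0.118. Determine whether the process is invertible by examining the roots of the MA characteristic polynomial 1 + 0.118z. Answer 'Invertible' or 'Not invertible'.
\text{Invertible}

The MA(q) characteristic polynomial is P(z) = 1 + 0.118z.
Invertibility requires all roots to lie outside the unit circle, i.e. |z| > 1 for every root.
This is linear in z: 1 + (0.118) z = 0  =>  z = -1/(0.118) = -8.474576,  |z| = 8.474576.
Moduli of all roots: 8.4746.
All moduli strictly greater than 1? Yes.
Verdict: Invertible.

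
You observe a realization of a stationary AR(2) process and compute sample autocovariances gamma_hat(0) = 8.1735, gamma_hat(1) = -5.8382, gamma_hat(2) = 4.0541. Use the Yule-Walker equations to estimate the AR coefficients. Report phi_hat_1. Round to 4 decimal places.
\hat\phi_{1} = -0.7350

The Yule-Walker equations for an AR(p) process read, in matrix form,
  Gamma_p phi = r_p,   with   (Gamma_p)_{ij} = gamma(|i - j|),
                       (r_p)_i = gamma(i),   i,j = 1..p.
Substitute the sample gammas (Toeplitz matrix and right-hand side of size 2):
  Gamma_p = [[8.1735, -5.8382], [-5.8382, 8.1735]]
  r_p     = [-5.8382, 4.0541]
Written out:
  8.1735 phi_1 - 5.8382 phi_2 = -5.8382
  -5.8382 phi_1 + 8.1735 phi_2 = 4.0541
Solve by Cramer's rule:
  det = gamma(0)^2 - gamma(1)^2 = (8.1735)^2 - (-5.8382)^2 = 66.80610225 - 34.08457924 = 32.72152301
  phi_hat_1 = [gamma(1) gamma(0) - gamma(1) gamma(2)] / det = [(-5.8382)(8.1735) - (-5.8382)(4.0541)] / 32.72152301 = -24.04988108 / 32.72152301 = -0.735
  phi_hat_2 = [gamma(0) gamma(2) - gamma(1)^2] / det = [(8.1735)(4.0541) - (-5.8382)^2] / 32.72152301 = -0.94839289 / 32.72152301 = -0.029
So phi_hat = [-0.7350, -0.0290].
Therefore phi_hat_1 = -0.7350.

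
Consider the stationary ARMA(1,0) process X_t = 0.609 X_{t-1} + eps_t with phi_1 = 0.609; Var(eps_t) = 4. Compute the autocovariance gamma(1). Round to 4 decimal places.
\gamma(1) = 3.8721

Multiply the model equation by X_{t-k} and take expectations. With theta_0 = psi_0 = 1 and psi_j the MA(infinity) weights, this gives
  gamma(k) - sum_i phi_i gamma(k-i) = c_k,
  c_k = sigma^2 * sum_{j=k..q} theta_j psi_{j-k}   (c_k = 0 for k > q),
using gamma(-m) = gamma(m).
Pure AR (q = 0): c_0 = sigma^2 = 4, c_k = 0 for k >= 1.
Equations for k = 0 and k = 1 (AR order 1):
  gamma(0) = phi_1 gamma(1) + c_0
  gamma(1) = phi_1 gamma(0) + c_1
Substituting the second into the first: gamma(0) (1 - phi_1^2) = c_0 + phi_1 c_1, so
  gamma(0) = c_0 / (1 - phi_1^2) = 4 / (1 - (0.609)^2) = 4 / 0.629119 = 6.358098.
  gamma(1) = phi_1 gamma(0) = (0.609)(6.358098) = 3.872081.
Therefore gamma(1) = 3.8721 (to 4 decimal places).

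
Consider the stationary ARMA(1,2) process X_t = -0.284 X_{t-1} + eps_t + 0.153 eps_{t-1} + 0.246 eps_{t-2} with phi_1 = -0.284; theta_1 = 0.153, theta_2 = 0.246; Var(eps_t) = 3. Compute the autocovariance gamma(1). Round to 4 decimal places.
\gamma(1) = -0.5786

Multiply the model equation by X_{t-k} and take expectations. With theta_0 = psi_0 = 1 and psi_j the MA(infinity) weights, this gives
  gamma(k) - sum_i phi_i gamma(k-i) = c_k,
  c_k = sigma^2 * sum_{j=k..q} theta_j psi_{j-k}   (c_k = 0 for k > q),
using gamma(-m) = gamma(m).
psi-weights needed (psi_j = theta_j + sum_i phi_i psi_{j-i}):
  psi_1 = theta_1 + phi_1 = 0.153 + (-0.284) = -0.131
  psi_2 = theta_2 + phi_1 psi_1 = 0.246 + (-0.284)(-0.131) = 0.283204
Right-hand sides:
  c_0 = sigma^2 (1 + theta_1 psi_1 + theta_2 psi_2) = 3 * (1 + (0.153)(-0.131) + (0.246)(0.283204)) = 3 * 1.049625 = 3.148876
  c_1 = sigma^2 (theta_1 + theta_2 psi_1) = 3 * (0.153 + (0.246)(-0.131)) = 0.362322
  c_2 = sigma^2 theta_2 = 3 * (0.246) = 0.738
Equations for k = 0 and k = 1 (AR order 1):
  gamma(0) = phi_1 gamma(1) + c_0
  gamma(1) = phi_1 gamma(0) + c_1
Substituting the second into the first: gamma(0) (1 - phi_1^2) = c_0 + phi_1 c_1, so
  gamma(0) = (c_0 + phi_1 c_1) / (1 - phi_1^2) = (3.148876 + (-0.284)(0.362322)) / (1 - (-0.284)^2) = 3.045976 / 0.919344 = 3.313206.
  gamma(1) = phi_1 gamma(0) + c_1 = (-0.284)(3.313206) + (0.362322) = -0.578629.
Therefore gamma(1) = -0.5786 (to 4 decimal places).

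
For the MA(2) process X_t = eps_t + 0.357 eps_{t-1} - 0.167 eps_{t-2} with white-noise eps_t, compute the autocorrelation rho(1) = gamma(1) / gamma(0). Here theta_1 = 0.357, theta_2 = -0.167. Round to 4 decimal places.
\rho(1) = 0.2574

For an MA(q) process with theta_0 = 1, the autocovariance is
  gamma(k) = sigma^2 * sum_{i=0..q-k} theta_i * theta_{i+k},
and rho(k) = gamma(k) / gamma(0). Sigma^2 cancels.
  numerator   = (1)*(0.357) + (0.357)*(-0.167) = 0.297381.
  denominator = (1)^2 + (0.357)^2 + (-0.167)^2 = 1.155338.
  rho(1) = 0.297381 / 1.155338 = 0.2574.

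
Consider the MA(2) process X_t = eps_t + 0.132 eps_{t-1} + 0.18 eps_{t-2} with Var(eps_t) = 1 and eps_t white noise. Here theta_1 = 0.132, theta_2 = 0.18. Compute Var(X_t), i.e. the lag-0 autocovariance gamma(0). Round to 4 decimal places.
\gamma(0) = 1.0498

For an MA(q) process X_t = eps_t + sum_i theta_i eps_{t-i} with
Var(eps_t) = sigma^2, the variance is
  gamma(0) = sigma^2 * (1 + sum_i theta_i^2).
  sum_i theta_i^2 = (0.132)^2 + (0.18)^2 = 0.017424 + 0.0324 = 0.049824.
  gamma(0) = 1 * (1 + 0.049824) = 1 * 1.049824 = 1.049824, which rounds to 1.0498.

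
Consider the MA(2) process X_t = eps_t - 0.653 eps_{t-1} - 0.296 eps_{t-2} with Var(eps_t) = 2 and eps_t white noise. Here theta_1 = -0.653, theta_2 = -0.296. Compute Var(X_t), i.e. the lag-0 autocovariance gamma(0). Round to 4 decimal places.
\gamma(0) = 3.0281

For an MA(q) process X_t = eps_t + sum_i theta_i eps_{t-i} with
Var(eps_t) = sigma^2, the variance is
  gamma(0) = sigma^2 * (1 + sum_i theta_i^2).
  sum_i theta_i^2 = (-0.653)^2 + (-0.296)^2 = 0.426409 + 0.087616 = 0.514025.
  gamma(0) = 2 * (1 + 0.514025) = 2 * 1.514025 = 3.02805, which rounds to 3.0281.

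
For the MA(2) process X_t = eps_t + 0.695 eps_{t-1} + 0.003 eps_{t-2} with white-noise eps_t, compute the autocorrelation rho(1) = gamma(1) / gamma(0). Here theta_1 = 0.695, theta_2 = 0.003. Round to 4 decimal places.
\rho(1) = 0.4700

For an MA(q) process with theta_0 = 1, the autocovariance is
  gamma(k) = sigma^2 * sum_{i=0..q-k} theta_i * theta_{i+k},
and rho(k) = gamma(k) / gamma(0). Sigma^2 cancels.
  numerator   = (1)*(0.695) + (0.695)*(0.003) = 0.697085.
  denominator = (1)^2 + (0.695)^2 + (0.003)^2 = 1.483034.
  rho(1) = 0.697085 / 1.483034 = 0.4700.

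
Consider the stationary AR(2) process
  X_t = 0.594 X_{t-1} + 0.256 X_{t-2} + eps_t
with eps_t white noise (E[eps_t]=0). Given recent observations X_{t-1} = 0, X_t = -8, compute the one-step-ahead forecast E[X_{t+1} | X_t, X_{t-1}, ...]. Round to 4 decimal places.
E[X_{t+1} \mid \mathcal F_t] = -4.7520

For an AR(p) model X_t = c + sum_i phi_i X_{t-i} + eps_t, the
one-step-ahead conditional mean is
  E[X_{t+1} | X_t, ...] = c + sum_i phi_i X_{t+1-i}.
Substitute known values:
  E[X_{t+1} | ...] = (0.594) * (-8) + (0.256) * (0)
                   = -4.7520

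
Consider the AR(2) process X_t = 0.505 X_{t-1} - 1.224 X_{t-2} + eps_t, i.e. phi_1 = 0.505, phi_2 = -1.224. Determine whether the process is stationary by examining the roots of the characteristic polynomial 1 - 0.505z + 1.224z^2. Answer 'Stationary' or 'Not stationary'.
\text{Not stationary}

The AR(p) characteristic polynomial is P(z) = 1 - 0.505z + 1.224z^2.
Stationarity requires all roots to lie outside the unit circle, i.e. |z| > 1 for every root.
Set 1 + (-0.505) z + (1.224) z^2 = 0, i.e. a z^2 + b z + c = 0 with a = 1.224, b = -0.505, c = 1.
Discriminant D = b^2 - 4ac = (-0.505)^2 - 4*(1.224)*1 = 0.255025 - (4.896) = -4.640975.
D < 0, so the roots are the complex-conjugate pair z = (-b +/- i sqrt(-D)) / (2a) = 0.2063 +/- 0.88i.
For a conjugate pair |z|^2 = z * conj(z) = (product of roots) = c/a = 1/(1.224) = 0.816993, so |z| = sqrt(0.816993) = 0.9039 for both roots.
Moduli of all roots: 0.9039, 0.9039.
All moduli strictly greater than 1? No.
Verdict: Not stationary.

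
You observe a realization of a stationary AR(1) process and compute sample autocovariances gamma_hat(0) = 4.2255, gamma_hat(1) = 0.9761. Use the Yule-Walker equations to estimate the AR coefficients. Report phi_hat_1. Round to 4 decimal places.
\hat\phi_{1} = 0.2310

The Yule-Walker equations for an AR(p) process read, in matrix form,
  Gamma_p phi = r_p,   with   (Gamma_p)_{ij} = gamma(|i - j|),
                       (r_p)_i = gamma(i),   i,j = 1..p.
Substitute the sample gammas (Toeplitz matrix and right-hand side of size 1):
  Gamma_p = [[4.2255]]
  r_p     = [0.9761]
With p = 1 this is the single equation gamma(0) phi_1 = gamma(1):
  phi_hat_1 = gamma(1) / gamma(0) = 0.9761 / 4.2255 = 0.2310.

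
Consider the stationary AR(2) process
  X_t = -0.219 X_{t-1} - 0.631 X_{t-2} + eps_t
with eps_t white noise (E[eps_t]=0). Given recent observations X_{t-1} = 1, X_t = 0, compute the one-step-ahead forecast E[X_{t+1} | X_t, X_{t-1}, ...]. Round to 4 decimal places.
E[X_{t+1} \mid \mathcal F_t] = -0.6310

For an AR(p) model X_t = c + sum_i phi_i X_{t-i} + eps_t, the
one-step-ahead conditional mean is
  E[X_{t+1} | X_t, ...] = c + sum_i phi_i X_{t+1-i}.
Substitute known values:
  E[X_{t+1} | ...] = (-0.219) * (0) + (-0.631) * (1)
                   = -0.6310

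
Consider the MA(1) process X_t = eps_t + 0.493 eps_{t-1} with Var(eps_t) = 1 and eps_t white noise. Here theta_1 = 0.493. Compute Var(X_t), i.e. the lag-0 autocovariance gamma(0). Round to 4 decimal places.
\gamma(0) = 1.2430

For an MA(q) process X_t = eps_t + sum_i theta_i eps_{t-i} with
Var(eps_t) = sigma^2, the variance is
  gamma(0) = sigma^2 * (1 + sum_i theta_i^2).
  sum_i theta_i^2 = (0.493)^2 = 0.243049.
  gamma(0) = 1 * (1 + 0.243049) = 1 * 1.243049 = 1.243049, which rounds to 1.2430.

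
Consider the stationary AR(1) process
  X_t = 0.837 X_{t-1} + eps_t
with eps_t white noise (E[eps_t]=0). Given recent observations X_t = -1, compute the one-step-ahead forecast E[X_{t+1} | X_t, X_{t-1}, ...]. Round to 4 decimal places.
E[X_{t+1} \mid \mathcal F_t] = -0.8370

For an AR(p) model X_t = c + sum_i phi_i X_{t-i} + eps_t, the
one-step-ahead conditional mean is
  E[X_{t+1} | X_t, ...] = c + sum_i phi_i X_{t+1-i}.
Substitute known values:
  E[X_{t+1} | ...] = (0.837) * (-1)
                   = -0.8370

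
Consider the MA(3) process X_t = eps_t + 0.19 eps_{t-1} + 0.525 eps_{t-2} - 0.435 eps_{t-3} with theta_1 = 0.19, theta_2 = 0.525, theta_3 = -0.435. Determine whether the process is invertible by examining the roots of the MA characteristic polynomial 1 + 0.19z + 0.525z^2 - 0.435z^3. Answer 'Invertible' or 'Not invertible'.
\text{Invertible}

The MA(q) characteristic polynomial is P(z) = 1 + 0.19z + 0.525z^2 - 0.435z^3.
Invertibility requires all roots to lie outside the unit circle, i.e. |z| > 1 for every root.
Degree 3: look for a simple real root z0 first, then factor out (1 - z/z0) and solve the remaining quadratic.
Testing z0 = 2: P(2) = 1 + (0.19)(2) + (0.525)(2)^2 + (-0.435)(2)^3
  = 1 + (0.38) + (2.1) + (-3.48) = 0.  So z_0 = 2 is a root, |z_0| = 2.
Divide out the factor (1 - 0.5 z) = (1 - z/z0) (since 1/z0 = 0.5):
  P(z) = (1 - 0.5 z)(1 + (0.69) z + (0.87) z^2)
  [check: z-coef 0.69 - (0.5) = 0.19; z^2-coef 0.87 - (0.5)(0.69) = 0.525; z^3-coef -(0.5)(0.87) = -0.435.]
Remaining roots from the quadratic factor 1 + (0.69) z + (0.87) z^2:
  Set 1 + (0.69) z + (0.87) z^2 = 0, i.e. a z^2 + b z + c = 0 with a = 0.87, b = 0.69, c = 1.
  Discriminant D = b^2 - 4ac = (0.69)^2 - 4*(0.87)*1 = 0.4761 - (3.48) = -3.0039.
  D < 0, so the roots are the complex-conjugate pair z = (-b +/- i sqrt(-D)) / (2a) = -0.3966 +/- 0.9961i.
  For a conjugate pair |z|^2 = z * conj(z) = (product of roots) = c/a = 1/(0.87) = 1.149425, so |z| = sqrt(1.149425) = 1.0721 for both roots.
Moduli of all roots: 2.0000, 1.0721, 1.0721.
All moduli strictly greater than 1? Yes.
Verdict: Invertible.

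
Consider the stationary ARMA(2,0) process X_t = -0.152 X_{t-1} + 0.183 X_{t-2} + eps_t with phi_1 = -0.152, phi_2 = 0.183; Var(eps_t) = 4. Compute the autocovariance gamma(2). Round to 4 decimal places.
\gamma(2) = 0.9058

Multiply the model equation by X_{t-k} and take expectations. With theta_0 = psi_0 = 1 and psi_j the MA(infinity) weights, this gives
  gamma(k) - sum_i phi_i gamma(k-i) = c_k,
  c_k = sigma^2 * sum_{j=k..q} theta_j psi_{j-k}   (c_k = 0 for k > q),
using gamma(-m) = gamma(m).
Pure AR (q = 0): c_0 = sigma^2 = 4, c_k = 0 for k >= 1.
Equations for k = 0, 1, 2 (AR order 2, c_2 = 0):
  (E0) gamma(0) = phi_1 gamma(1) + phi_2 gamma(2) + c_0
  (E1) gamma(1) = phi_1 gamma(0) + phi_2 gamma(1) + c_1
  (E2) gamma(2) = phi_1 gamma(1) + phi_2 gamma(0)
From (E1): gamma(1) = A gamma(0) + B with
  A = phi_1 / (1 - phi_2) = -0.152 / 0.817 = -0.186047,   B = c_1 / (1 - phi_2) = 0 / 0.817 = 0.
Insert (E2) into (E0): gamma(0) (1 - phi_2^2) = phi_1 (1 + phi_2) gamma(1) + c_0.
  phi_1 (1 + phi_2) = (-0.152)(1.183) = -0.179816,   1 - phi_2^2 = 0.966511.
Replace gamma(1) by A gamma(0) + B and collect gamma(0):
  gamma(0) [0.966511 - (-0.179816)(-0.186047)] = c_0 = 4
  gamma(0) * 0.933057 = 4
  gamma(0) = 4 / 0.933057 = 4.286984.
  gamma(1) = A gamma(0) = (-0.186047)(4.286984) = -0.797578.
  gamma(2) = phi_1 gamma(1) + phi_2 gamma(0) = (-0.152)(-0.797578) + (0.183)(4.286984) = 0.90575.
Therefore gamma(2) = 0.9058 (to 4 decimal places).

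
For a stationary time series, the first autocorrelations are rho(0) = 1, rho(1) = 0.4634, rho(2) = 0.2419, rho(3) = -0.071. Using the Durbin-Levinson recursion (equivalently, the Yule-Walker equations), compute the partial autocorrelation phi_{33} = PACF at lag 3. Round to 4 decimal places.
\phi_{33} = -0.2489

The PACF at lag k is phi_{kk}, the last component of the solution
to the Yule-Walker system G_k phi = r_k where
  (G_k)_{ij} = rho(|i - j|), (r_k)_i = rho(i), i,j = 1..k.
Equivalently, Durbin-Levinson gives phi_{kk} iteratively:
  phi_{11} = rho(1)
  phi_{kk} = [rho(k) - sum_{j=1..k-1} phi_{k-1,j} rho(k-j)]
            / [1 - sum_{j=1..k-1} phi_{k-1,j} rho(j)],
  phi_{k,j} = phi_{k-1,j} - phi_{kk} phi_{k-1,k-j},  j = 1..k-1.
Step k = 1:
  phi_11 = rho(1) = 0.4634.
Step k = 2:
  phi_22 = [rho(2) - phi_11 rho(1)] / [1 - phi_11 rho(1)] = [0.2419 - (0.4634)(0.4634)] / [1 - (0.4634)(0.4634)]
         = 0.02716044 / 0.78526044 = 0.034588.
  Update: phi_21 = phi_11 - phi_22 phi_11 = 0.4634 - (0.034588)(0.4634) = 0.447372.
Step k = 3:
  phi_33 = [rho(3) - phi_21 rho(2) - phi_22 rho(1)] / [1 - phi_21 rho(1) - phi_22 rho(2)]
    numerator   = -0.071 - (0.447372)(0.2419) - (0.034588)(0.4634) = -0.19524728
    denominator = 1 - (0.447372)(0.4634) - (0.034588)(0.2419) = 0.78432102
  phi_33 = -0.19524728 / 0.78432102 = -0.2489.
Therefore phi_{33} = -0.2489.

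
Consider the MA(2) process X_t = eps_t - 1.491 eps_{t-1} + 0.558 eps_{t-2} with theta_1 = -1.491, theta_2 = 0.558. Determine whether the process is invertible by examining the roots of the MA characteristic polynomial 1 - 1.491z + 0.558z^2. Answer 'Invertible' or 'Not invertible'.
\text{Invertible}

The MA(q) characteristic polynomial is P(z) = 1 - 1.491z + 0.558z^2.
Invertibility requires all roots to lie outside the unit circle, i.e. |z| > 1 for every root.
Set 1 + (-1.491) z + (0.558) z^2 = 0, i.e. a z^2 + b z + c = 0 with a = 0.558, b = -1.491, c = 1.
Discriminant D = b^2 - 4ac = (-1.491)^2 - 4*(0.558)*1 = 2.223081 - (2.232) = -0.008919.
D < 0, so the roots are the complex-conjugate pair z = (-b +/- i sqrt(-D)) / (2a) = 1.336 +/- 0.0846i.
For a conjugate pair |z|^2 = z * conj(z) = (product of roots) = c/a = 1/(0.558) = 1.792115, so |z| = sqrt(1.792115) = 1.3387 for both roots.
Moduli of all roots: 1.3387, 1.3387.
All moduli strictly greater than 1? Yes.
Verdict: Invertible.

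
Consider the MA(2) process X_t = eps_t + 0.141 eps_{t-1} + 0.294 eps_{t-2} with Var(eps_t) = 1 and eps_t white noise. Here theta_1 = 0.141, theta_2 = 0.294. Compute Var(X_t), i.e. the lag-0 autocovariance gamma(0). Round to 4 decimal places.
\gamma(0) = 1.1063

For an MA(q) process X_t = eps_t + sum_i theta_i eps_{t-i} with
Var(eps_t) = sigma^2, the variance is
  gamma(0) = sigma^2 * (1 + sum_i theta_i^2).
  sum_i theta_i^2 = (0.141)^2 + (0.294)^2 = 0.019881 + 0.086436 = 0.106317.
  gamma(0) = 1 * (1 + 0.106317) = 1 * 1.106317 = 1.106317, which rounds to 1.1063.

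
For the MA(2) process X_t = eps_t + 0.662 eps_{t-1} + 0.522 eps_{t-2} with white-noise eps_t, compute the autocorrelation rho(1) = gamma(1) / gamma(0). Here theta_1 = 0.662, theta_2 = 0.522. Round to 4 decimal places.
\rho(1) = 0.5890

For an MA(q) process with theta_0 = 1, the autocovariance is
  gamma(k) = sigma^2 * sum_{i=0..q-k} theta_i * theta_{i+k},
and rho(k) = gamma(k) / gamma(0). Sigma^2 cancels.
  numerator   = (1)*(0.662) + (0.662)*(0.522) = 1.007564.
  denominator = (1)^2 + (0.662)^2 + (0.522)^2 = 1.710728.
  rho(1) = 1.007564 / 1.710728 = 0.5890.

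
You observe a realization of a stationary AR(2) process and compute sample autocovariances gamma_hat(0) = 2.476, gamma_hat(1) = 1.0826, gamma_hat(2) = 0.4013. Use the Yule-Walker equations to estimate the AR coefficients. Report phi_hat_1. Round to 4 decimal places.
\hat\phi_{1} = 0.4530

The Yule-Walker equations for an AR(p) process read, in matrix form,
  Gamma_p phi = r_p,   with   (Gamma_p)_{ij} = gamma(|i - j|),
                       (r_p)_i = gamma(i),   i,j = 1..p.
Substitute the sample gammas (Toeplitz matrix and right-hand side of size 2):
  Gamma_p = [[2.476, 1.0826], [1.0826, 2.476]]
  r_p     = [1.0826, 0.4013]
Written out:
  2.476 phi_1 + 1.0826 phi_2 = 1.0826
  1.0826 phi_1 + 2.476 phi_2 = 0.4013
Solve by Cramer's rule:
  det = gamma(0)^2 - gamma(1)^2 = (2.476)^2 - (1.0826)^2 = 6.130576 - 1.17202276 = 4.95855324
  phi_hat_1 = [gamma(1) gamma(0) - gamma(1) gamma(2)] / det = [(1.0826)(2.476) - (1.0826)(0.4013)] / 4.95855324 = 2.24607022 / 4.95855324 = 0.453
  phi_hat_2 = [gamma(0) gamma(2) - gamma(1)^2] / det = [(2.476)(0.4013) - (1.0826)^2] / 4.95855324 = -0.17840396 / 4.95855324 = -0.036
So phi_hat = [0.4530, -0.0360].
Therefore phi_hat_1 = 0.4530.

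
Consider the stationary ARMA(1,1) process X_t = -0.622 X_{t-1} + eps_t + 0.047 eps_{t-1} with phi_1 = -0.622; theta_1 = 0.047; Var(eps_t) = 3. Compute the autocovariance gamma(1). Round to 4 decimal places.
\gamma(1) = -2.7312

Multiply the model equation by X_{t-k} and take expectations. With theta_0 = psi_0 = 1 and psi_j the MA(infinity) weights, this gives
  gamma(k) - sum_i phi_i gamma(k-i) = c_k,
  c_k = sigma^2 * sum_{j=k..q} theta_j psi_{j-k}   (c_k = 0 for k > q),
using gamma(-m) = gamma(m).
psi-weights needed (psi_j = theta_j + sum_i phi_i psi_{j-i}):
  psi_1 = theta_1 + phi_1 = 0.047 + (-0.622) = -0.575
Right-hand sides:
  c_0 = sigma^2 (1 + theta_1 psi_1) = 3 * (1 + (0.047)(-0.575)) = 3 * 0.972975 = 2.918925
  c_1 = sigma^2 theta_1 = 3 * (0.047) = 0.141
  c_2 = 0
Equations for k = 0 and k = 1 (AR order 1):
  gamma(0) = phi_1 gamma(1) + c_0
  gamma(1) = phi_1 gamma(0) + c_1
Substituting the second into the first: gamma(0) (1 - phi_1^2) = c_0 + phi_1 c_1, so
  gamma(0) = (c_0 + phi_1 c_1) / (1 - phi_1^2) = (2.918925 + (-0.622)(0.141)) / (1 - (-0.622)^2) = 2.831223 / 0.613116 = 4.617761.
  gamma(1) = phi_1 gamma(0) + c_1 = (-0.622)(4.617761) + (0.141) = -2.731247.
Therefore gamma(1) = -2.7312 (to 4 decimal places).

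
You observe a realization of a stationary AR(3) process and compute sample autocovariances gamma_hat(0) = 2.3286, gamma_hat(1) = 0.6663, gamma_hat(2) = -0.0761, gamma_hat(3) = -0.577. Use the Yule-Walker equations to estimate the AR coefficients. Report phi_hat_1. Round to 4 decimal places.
\hat\phi_{1} = 0.2940

The Yule-Walker equations for an AR(p) process read, in matrix form,
  Gamma_p phi = r_p,   with   (Gamma_p)_{ij} = gamma(|i - j|),
                       (r_p)_i = gamma(i),   i,j = 1..p.
Substitute the sample gammas (Toeplitz matrix and right-hand side of size 3):
  Gamma_p = [[2.3286, 0.6663, -0.0761], [0.6663, 2.3286, 0.6663], [-0.0761, 0.6663, 2.3286]]
  r_p     = [0.6663, -0.0761, -0.577]
Written out (R1..R3):
  (R1) 2.3286 phi_1 + 0.6663 phi_2 - 0.0761 phi_3 = 0.6663
  (R2) 0.6663 phi_1 + 2.3286 phi_2 + 0.6663 phi_3 = -0.0761
  (R3) -0.0761 phi_1 + 0.6663 phi_2 + 2.3286 phi_3 = -0.577
Gaussian elimination:
  R2 <- R2 - (0.6663/2.3286) R1 = R2 - (0.286138) R1:  2.137947 phi_2 + 0.688075 phi_3 = -0.266753
  R3 <- R3 - (-0.0761/2.3286) R1 = R3 - (-0.032681) R1:  0.688075 phi_2 + 2.326113 phi_3 = -0.555225
  R3 <- R3 - (0.688075/2.137947) R2 = R3 - (0.321839) R2:  2.104663 phi_3 = -0.469373
Back-substitution:
  phi_hat_3 = -0.469373 / 2.104663 = -0.223016
  phi_hat_2 = (-0.266753 - (0.688075)(-0.223016)) / 2.137947 = -0.052996
  phi_hat_1 = (0.6663 - (0.6663)(-0.052996) - (-0.0761)(-0.223016)) / 2.3286 = 0.294013
So phi_hat = [0.2940, -0.0530, -0.2230].
Therefore phi_hat_1 = 0.2940.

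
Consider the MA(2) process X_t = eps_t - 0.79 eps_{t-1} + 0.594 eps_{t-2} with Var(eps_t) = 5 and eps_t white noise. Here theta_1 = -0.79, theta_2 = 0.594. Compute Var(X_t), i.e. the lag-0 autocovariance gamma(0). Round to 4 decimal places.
\gamma(0) = 9.8847

For an MA(q) process X_t = eps_t + sum_i theta_i eps_{t-i} with
Var(eps_t) = sigma^2, the variance is
  gamma(0) = sigma^2 * (1 + sum_i theta_i^2).
  sum_i theta_i^2 = (-0.79)^2 + (0.594)^2 = 0.6241 + 0.352836 = 0.976936.
  gamma(0) = 5 * (1 + 0.976936) = 5 * 1.976936 = 9.88468, which rounds to 9.8847.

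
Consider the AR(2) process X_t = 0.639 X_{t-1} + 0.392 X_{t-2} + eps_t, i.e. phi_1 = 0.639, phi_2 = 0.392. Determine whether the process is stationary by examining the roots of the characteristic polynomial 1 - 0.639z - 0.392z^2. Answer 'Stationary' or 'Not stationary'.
\text{Not stationary}

The AR(p) characteristic polynomial is P(z) = 1 - 0.639z - 0.392z^2.
Stationarity requires all roots to lie outside the unit circle, i.e. |z| > 1 for every root.
Set 1 + (-0.639) z + (-0.392) z^2 = 0, i.e. a z^2 + b z + c = 0 with a = -0.392, b = -0.639, c = 1.
Discriminant D = b^2 - 4ac = (-0.639)^2 - 4*(-0.392)*1 = 0.408321 - (-1.568) = 1.976321.
D >= 0, so the roots are real: z = (-b +/- sqrt(D)) / (2a) = (0.639 +/- 1.405817) / (-0.784).
  z_1 = (0.639 + 1.405817) / (-0.784) = -2.6082,   |z_1| = 2.6082.
  z_2 = (0.639 - 1.405817) / (-0.784) = 0.9781,   |z_2| = 0.9781.
Moduli of all roots: 2.6082, 0.9781.
All moduli strictly greater than 1? No.
Verdict: Not stationary.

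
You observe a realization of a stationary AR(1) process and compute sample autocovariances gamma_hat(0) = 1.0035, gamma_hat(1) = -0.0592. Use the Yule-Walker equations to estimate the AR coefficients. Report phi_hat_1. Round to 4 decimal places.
\hat\phi_{1} = -0.0590

The Yule-Walker equations for an AR(p) process read, in matrix form,
  Gamma_p phi = r_p,   with   (Gamma_p)_{ij} = gamma(|i - j|),
                       (r_p)_i = gamma(i),   i,j = 1..p.
Substitute the sample gammas (Toeplitz matrix and right-hand side of size 1):
  Gamma_p = [[1.0035]]
  r_p     = [-0.0592]
With p = 1 this is the single equation gamma(0) phi_1 = gamma(1):
  phi_hat_1 = gamma(1) / gamma(0) = -0.0592 / 1.0035 = -0.0590.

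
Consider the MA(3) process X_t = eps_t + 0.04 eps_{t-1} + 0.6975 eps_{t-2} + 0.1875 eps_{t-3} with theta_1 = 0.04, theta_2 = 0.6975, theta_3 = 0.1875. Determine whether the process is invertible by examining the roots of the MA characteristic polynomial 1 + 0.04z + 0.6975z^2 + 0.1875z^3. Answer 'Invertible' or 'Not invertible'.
\text{Invertible}

The MA(q) characteristic polynomial is P(z) = 1 + 0.04z + 0.6975z^2 + 0.1875z^3.
Invertibility requires all roots to lie outside the unit circle, i.e. |z| > 1 for every root.
Degree 3: look for a simple real root z0 first, then factor out (1 - z/z0) and solve the remaining quadratic.
Testing z0 = -4: P(-4) = 1 + (0.04)(-4) + (0.6975)(-4)^2 + (0.1875)(-4)^3
  = 1 + (-0.16) + (11.16) + (-12) = 0.  So z_0 = -4 is a root, |z_0| = 4.
Divide out the factor (1 + 0.25 z) = (1 - z/z0) (since 1/z0 = -0.25):
  P(z) = (1 + 0.25 z)(1 + (-0.21) z + (0.75) z^2)
  [check: z-coef -0.21 - (-0.25) = 0.04; z^2-coef 0.75 - (-0.25)(-0.21) = 0.6975; z^3-coef -(-0.25)(0.75) = 0.1875.]
Remaining roots from the quadratic factor 1 + (-0.21) z + (0.75) z^2:
  Set 1 + (-0.21) z + (0.75) z^2 = 0, i.e. a z^2 + b z + c = 0 with a = 0.75, b = -0.21, c = 1.
  Discriminant D = b^2 - 4ac = (-0.21)^2 - 4*(0.75)*1 = 0.0441 - (3) = -2.9559.
  D < 0, so the roots are the complex-conjugate pair z = (-b +/- i sqrt(-D)) / (2a) = 0.14 +/- 1.1462i.
  For a conjugate pair |z|^2 = z * conj(z) = (product of roots) = c/a = 1/(0.75) = 1.333333, so |z| = sqrt(1.333333) = 1.1547 for both roots.
Moduli of all roots: 4.0000, 1.1547, 1.1547.
All moduli strictly greater than 1? Yes.
Verdict: Invertible.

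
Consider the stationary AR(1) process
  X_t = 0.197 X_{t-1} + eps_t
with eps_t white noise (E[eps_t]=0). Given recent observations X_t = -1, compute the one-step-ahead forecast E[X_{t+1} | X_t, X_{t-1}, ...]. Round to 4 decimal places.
E[X_{t+1} \mid \mathcal F_t] = -0.1970

For an AR(p) model X_t = c + sum_i phi_i X_{t-i} + eps_t, the
one-step-ahead conditional mean is
  E[X_{t+1} | X_t, ...] = c + sum_i phi_i X_{t+1-i}.
Substitute known values:
  E[X_{t+1} | ...] = (0.197) * (-1)
                   = -0.1970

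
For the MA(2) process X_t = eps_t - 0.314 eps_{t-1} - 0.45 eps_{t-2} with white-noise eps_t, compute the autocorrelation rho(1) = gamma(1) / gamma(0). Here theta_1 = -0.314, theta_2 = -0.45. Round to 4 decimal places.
\rho(1) = -0.1327

For an MA(q) process with theta_0 = 1, the autocovariance is
  gamma(k) = sigma^2 * sum_{i=0..q-k} theta_i * theta_{i+k},
and rho(k) = gamma(k) / gamma(0). Sigma^2 cancels.
  numerator   = (1)*(-0.314) + (-0.314)*(-0.45) = -0.1727.
  denominator = (1)^2 + (-0.314)^2 + (-0.45)^2 = 1.301096.
  rho(1) = -0.1727 / 1.301096 = -0.1327.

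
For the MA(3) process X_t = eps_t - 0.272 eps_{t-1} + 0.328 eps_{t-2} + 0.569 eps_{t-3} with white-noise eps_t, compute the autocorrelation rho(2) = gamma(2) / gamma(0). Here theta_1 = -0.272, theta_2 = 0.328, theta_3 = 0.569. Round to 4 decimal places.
\rho(2) = 0.1151

For an MA(q) process with theta_0 = 1, the autocovariance is
  gamma(k) = sigma^2 * sum_{i=0..q-k} theta_i * theta_{i+k},
and rho(k) = gamma(k) / gamma(0). Sigma^2 cancels.
  numerator   = (1)*(0.328) + (-0.272)*(0.569) = 0.173232.
  denominator = (1)^2 + (-0.272)^2 + (0.328)^2 + (0.569)^2 = 1.505329.
  rho(2) = 0.173232 / 1.505329 = 0.1151.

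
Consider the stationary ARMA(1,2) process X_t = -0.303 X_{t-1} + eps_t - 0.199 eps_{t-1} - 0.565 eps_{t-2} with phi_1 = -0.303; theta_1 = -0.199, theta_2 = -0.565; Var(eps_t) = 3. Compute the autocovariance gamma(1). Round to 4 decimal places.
\gamma(1) = -1.0548

Multiply the model equation by X_{t-k} and take expectations. With theta_0 = psi_0 = 1 and psi_j the MA(infinity) weights, this gives
  gamma(k) - sum_i phi_i gamma(k-i) = c_k,
  c_k = sigma^2 * sum_{j=k..q} theta_j psi_{j-k}   (c_k = 0 for k > q),
using gamma(-m) = gamma(m).
psi-weights needed (psi_j = theta_j + sum_i phi_i psi_{j-i}):
  psi_1 = theta_1 + phi_1 = -0.199 + (-0.303) = -0.502
  psi_2 = theta_2 + phi_1 psi_1 = -0.565 + (-0.303)(-0.502) = -0.412894
Right-hand sides:
  c_0 = sigma^2 (1 + theta_1 psi_1 + theta_2 psi_2) = 3 * (1 + (-0.199)(-0.502) + (-0.565)(-0.412894)) = 3 * 1.333183 = 3.999549
  c_1 = sigma^2 (theta_1 + theta_2 psi_1) = 3 * (-0.199 + (-0.565)(-0.502)) = 0.25389
  c_2 = sigma^2 theta_2 = 3 * (-0.565) = -1.695
Equations for k = 0 and k = 1 (AR order 1):
  gamma(0) = phi_1 gamma(1) + c_0
  gamma(1) = phi_1 gamma(0) + c_1
Substituting the second into the first: gamma(0) (1 - phi_1^2) = c_0 + phi_1 c_1, so
  gamma(0) = (c_0 + phi_1 c_1) / (1 - phi_1^2) = (3.999549 + (-0.303)(0.25389)) / (1 - (-0.303)^2) = 3.922621 / 0.908191 = 4.319158.
  gamma(1) = phi_1 gamma(0) + c_1 = (-0.303)(4.319158) + (0.25389) = -1.054815.
Therefore gamma(1) = -1.0548 (to 4 decimal places).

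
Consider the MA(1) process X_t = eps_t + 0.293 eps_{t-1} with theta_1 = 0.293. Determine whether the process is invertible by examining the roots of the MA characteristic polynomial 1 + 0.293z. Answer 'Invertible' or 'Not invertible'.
\text{Invertible}

The MA(q) characteristic polynomial is P(z) = 1 + 0.293z.
Invertibility requires all roots to lie outside the unit circle, i.e. |z| > 1 for every root.
This is linear in z: 1 + (0.293) z = 0  =>  z = -1/(0.293) = -3.412969,  |z| = 3.412969.
Moduli of all roots: 3.4130.
All moduli strictly greater than 1? Yes.
Verdict: Invertible.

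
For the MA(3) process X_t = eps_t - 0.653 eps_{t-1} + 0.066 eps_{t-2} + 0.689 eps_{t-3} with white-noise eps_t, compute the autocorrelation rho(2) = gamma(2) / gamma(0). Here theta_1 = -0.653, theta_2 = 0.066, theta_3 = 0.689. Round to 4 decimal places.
\rho(2) = -0.2015

For an MA(q) process with theta_0 = 1, the autocovariance is
  gamma(k) = sigma^2 * sum_{i=0..q-k} theta_i * theta_{i+k},
and rho(k) = gamma(k) / gamma(0). Sigma^2 cancels.
  numerator   = (1)*(0.066) + (-0.653)*(0.689) = -0.383917.
  denominator = (1)^2 + (-0.653)^2 + (0.066)^2 + (0.689)^2 = 1.905486.
  rho(2) = -0.383917 / 1.905486 = -0.2015.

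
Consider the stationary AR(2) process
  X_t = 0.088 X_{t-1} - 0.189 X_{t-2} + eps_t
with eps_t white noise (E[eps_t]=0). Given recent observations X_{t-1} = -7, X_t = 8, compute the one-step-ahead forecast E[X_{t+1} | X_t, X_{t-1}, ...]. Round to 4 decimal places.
E[X_{t+1} \mid \mathcal F_t] = 2.0270

For an AR(p) model X_t = c + sum_i phi_i X_{t-i} + eps_t, the
one-step-ahead conditional mean is
  E[X_{t+1} | X_t, ...] = c + sum_i phi_i X_{t+1-i}.
Substitute known values:
  E[X_{t+1} | ...] = (0.088) * (8) + (-0.189) * (-7)
                   = 2.0270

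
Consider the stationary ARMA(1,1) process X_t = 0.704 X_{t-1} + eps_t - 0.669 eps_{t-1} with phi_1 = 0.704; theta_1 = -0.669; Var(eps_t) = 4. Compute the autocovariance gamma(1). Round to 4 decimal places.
\gamma(1) = 0.1468

Multiply the model equation by X_{t-k} and take expectations. With theta_0 = psi_0 = 1 and psi_j the MA(infinity) weights, this gives
  gamma(k) - sum_i phi_i gamma(k-i) = c_k,
  c_k = sigma^2 * sum_{j=k..q} theta_j psi_{j-k}   (c_k = 0 for k > q),
using gamma(-m) = gamma(m).
psi-weights needed (psi_j = theta_j + sum_i phi_i psi_{j-i}):
  psi_1 = theta_1 + phi_1 = -0.669 + (0.704) = 0.035
Right-hand sides:
  c_0 = sigma^2 (1 + theta_1 psi_1) = 4 * (1 + (-0.669)(0.035)) = 4 * 0.976585 = 3.90634
  c_1 = sigma^2 theta_1 = 4 * (-0.669) = -2.676
  c_2 = 0
Equations for k = 0 and k = 1 (AR order 1):
  gamma(0) = phi_1 gamma(1) + c_0
  gamma(1) = phi_1 gamma(0) + c_1
Substituting the second into the first: gamma(0) (1 - phi_1^2) = c_0 + phi_1 c_1, so
  gamma(0) = (c_0 + phi_1 c_1) / (1 - phi_1^2) = (3.90634 + (0.704)(-2.676)) / (1 - (0.704)^2) = 2.022436 / 0.504384 = 4.009715.
  gamma(1) = phi_1 gamma(0) + c_1 = (0.704)(4.009715) + (-2.676) = 0.146839.
Therefore gamma(1) = 0.1468 (to 4 decimal places).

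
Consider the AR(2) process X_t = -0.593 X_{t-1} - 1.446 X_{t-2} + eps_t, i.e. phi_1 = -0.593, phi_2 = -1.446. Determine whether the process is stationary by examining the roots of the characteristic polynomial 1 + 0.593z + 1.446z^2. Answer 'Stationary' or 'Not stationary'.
\text{Not stationary}

The AR(p) characteristic polynomial is P(z) = 1 + 0.593z + 1.446z^2.
Stationarity requires all roots to lie outside the unit circle, i.e. |z| > 1 for every root.
Set 1 + (0.593) z + (1.446) z^2 = 0, i.e. a z^2 + b z + c = 0 with a = 1.446, b = 0.593, c = 1.
Discriminant D = b^2 - 4ac = (0.593)^2 - 4*(1.446)*1 = 0.351649 - (5.784) = -5.432351.
D < 0, so the roots are the complex-conjugate pair z = (-b +/- i sqrt(-D)) / (2a) = -0.205 +/- 0.8059i.
For a conjugate pair |z|^2 = z * conj(z) = (product of roots) = c/a = 1/(1.446) = 0.691563, so |z| = sqrt(0.691563) = 0.8316 for both roots.
Moduli of all roots: 0.8316, 0.8316.
All moduli strictly greater than 1? No.
Verdict: Not stationary.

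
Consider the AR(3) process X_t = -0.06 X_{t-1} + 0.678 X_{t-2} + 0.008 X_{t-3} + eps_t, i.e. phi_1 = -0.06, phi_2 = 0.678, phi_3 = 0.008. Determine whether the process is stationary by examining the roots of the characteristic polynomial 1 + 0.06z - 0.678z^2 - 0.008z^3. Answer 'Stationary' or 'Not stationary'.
\text{Stationary}

The AR(p) characteristic polynomial is P(z) = 1 + 0.06z - 0.678z^2 - 0.008z^3.
Stationarity requires all roots to lie outside the unit circle, i.e. |z| > 1 for every root.
Degree 3: look for a simple real root z0 first, then factor out (1 - z/z0) and solve the remaining quadratic.
Testing z0 = 1.25: P(1.25) = 1 + (0.06)(1.25) + (-0.678)(1.25)^2 + (-0.008)(1.25)^3
  = 1 + (0.075) + (-1.059375) + (-0.015625) = 0.  So z_0 = 1.25 is a root, |z_0| = 1.25.
Divide out the factor (1 - 0.8 z) = (1 - z/z0) (since 1/z0 = 0.8):
  P(z) = (1 - 0.8 z)(1 + (0.86) z + (0.01) z^2)
  [check: z-coef 0.86 - (0.8) = 0.06; z^2-coef 0.01 - (0.8)(0.86) = -0.678; z^3-coef -(0.8)(0.01) = -0.008.]
Remaining roots from the quadratic factor 1 + (0.86) z + (0.01) z^2:
  Set 1 + (0.86) z + (0.01) z^2 = 0, i.e. a z^2 + b z + c = 0 with a = 0.01, b = 0.86, c = 1.
  Discriminant D = b^2 - 4ac = (0.86)^2 - 4*(0.01)*1 = 0.7396 - (0.04) = 0.6996.
  D >= 0, so the roots are real: z = (-b +/- sqrt(D)) / (2a) = (-0.86 +/- 0.836421) / (0.02).
    z_1 = (-0.86 + 0.836421) / (0.02) = -1.179,   |z_1| = 1.179.
    z_2 = (-0.86 - 0.836421) / (0.02) = -84.821,   |z_2| = 84.821.
Moduli of all roots: 1.2500, 1.1790, 84.8210.
All moduli strictly greater than 1? Yes.
Verdict: Stationary.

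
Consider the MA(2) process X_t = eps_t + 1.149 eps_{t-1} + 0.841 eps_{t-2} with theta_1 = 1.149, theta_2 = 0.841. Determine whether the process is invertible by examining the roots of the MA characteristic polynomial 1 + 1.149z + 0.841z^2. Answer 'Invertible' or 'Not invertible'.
\text{Invertible}

The MA(q) characteristic polynomial is P(z) = 1 + 1.149z + 0.841z^2.
Invertibility requires all roots to lie outside the unit circle, i.e. |z| > 1 for every root.
Set 1 + (1.149) z + (0.841) z^2 = 0, i.e. a z^2 + b z + c = 0 with a = 0.841, b = 1.149, c = 1.
Discriminant D = b^2 - 4ac = (1.149)^2 - 4*(0.841)*1 = 1.320201 - (3.364) = -2.043799.
D < 0, so the roots are the complex-conjugate pair z = (-b +/- i sqrt(-D)) / (2a) = -0.6831 +/- 0.8499i.
For a conjugate pair |z|^2 = z * conj(z) = (product of roots) = c/a = 1/(0.841) = 1.189061, so |z| = sqrt(1.189061) = 1.0904 for both roots.
Moduli of all roots: 1.0904, 1.0904.
All moduli strictly greater than 1? Yes.
Verdict: Invertible.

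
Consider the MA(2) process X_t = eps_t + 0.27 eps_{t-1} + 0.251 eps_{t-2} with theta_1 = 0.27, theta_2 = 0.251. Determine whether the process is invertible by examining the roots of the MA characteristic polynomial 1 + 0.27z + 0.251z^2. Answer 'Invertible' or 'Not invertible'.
\text{Invertible}

The MA(q) characteristic polynomial is P(z) = 1 + 0.27z + 0.251z^2.
Invertibility requires all roots to lie outside the unit circle, i.e. |z| > 1 for every root.
Set 1 + (0.27) z + (0.251) z^2 = 0, i.e. a z^2 + b z + c = 0 with a = 0.251, b = 0.27, c = 1.
Discriminant D = b^2 - 4ac = (0.27)^2 - 4*(0.251)*1 = 0.0729 - (1.004) = -0.9311.
D < 0, so the roots are the complex-conjugate pair z = (-b +/- i sqrt(-D)) / (2a) = -0.5378 +/- 1.9222i.
For a conjugate pair |z|^2 = z * conj(z) = (product of roots) = c/a = 1/(0.251) = 3.984064, so |z| = sqrt(3.984064) = 1.996 for both roots.
Moduli of all roots: 1.9960, 1.9960.
All moduli strictly greater than 1? Yes.
Verdict: Invertible.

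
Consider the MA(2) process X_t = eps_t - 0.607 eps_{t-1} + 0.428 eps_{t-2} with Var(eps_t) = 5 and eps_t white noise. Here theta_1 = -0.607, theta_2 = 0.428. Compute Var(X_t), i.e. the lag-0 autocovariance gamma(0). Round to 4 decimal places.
\gamma(0) = 7.7582

For an MA(q) process X_t = eps_t + sum_i theta_i eps_{t-i} with
Var(eps_t) = sigma^2, the variance is
  gamma(0) = sigma^2 * (1 + sum_i theta_i^2).
  sum_i theta_i^2 = (-0.607)^2 + (0.428)^2 = 0.368449 + 0.183184 = 0.551633.
  gamma(0) = 5 * (1 + 0.551633) = 5 * 1.551633 = 7.758165, which rounds to 7.7582.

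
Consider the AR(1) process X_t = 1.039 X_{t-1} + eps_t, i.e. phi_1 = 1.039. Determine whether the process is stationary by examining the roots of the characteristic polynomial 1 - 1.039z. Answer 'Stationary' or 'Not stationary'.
\text{Not stationary}

The AR(p) characteristic polynomial is P(z) = 1 - 1.039z.
Stationarity requires all roots to lie outside the unit circle, i.e. |z| > 1 for every root.
This is linear in z: 1 + (-1.039) z = 0  =>  z = -1/(-1.039) = 0.962464,  |z| = 0.962464.
Moduli of all roots: 0.9625.
All moduli strictly greater than 1? No.
Verdict: Not stationary.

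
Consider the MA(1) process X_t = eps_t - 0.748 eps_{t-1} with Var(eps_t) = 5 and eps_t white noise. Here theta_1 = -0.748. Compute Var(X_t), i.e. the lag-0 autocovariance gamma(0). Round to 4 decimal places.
\gamma(0) = 7.7975

For an MA(q) process X_t = eps_t + sum_i theta_i eps_{t-i} with
Var(eps_t) = sigma^2, the variance is
  gamma(0) = sigma^2 * (1 + sum_i theta_i^2).
  sum_i theta_i^2 = (-0.748)^2 = 0.559504.
  gamma(0) = 5 * (1 + 0.559504) = 5 * 1.559504 = 7.79752, which rounds to 7.7975.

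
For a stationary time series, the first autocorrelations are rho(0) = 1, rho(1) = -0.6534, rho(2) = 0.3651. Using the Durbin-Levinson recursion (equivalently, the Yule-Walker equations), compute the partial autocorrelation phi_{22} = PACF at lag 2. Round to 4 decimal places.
\phi_{22} = -0.1079

The PACF at lag k is phi_{kk}, the last component of the solution
to the Yule-Walker system G_k phi = r_k where
  (G_k)_{ij} = rho(|i - j|), (r_k)_i = rho(i), i,j = 1..k.
Equivalently, Durbin-Levinson gives phi_{kk} iteratively:
  phi_{11} = rho(1)
  phi_{kk} = [rho(k) - sum_{j=1..k-1} phi_{k-1,j} rho(k-j)]
            / [1 - sum_{j=1..k-1} phi_{k-1,j} rho(j)],
  phi_{k,j} = phi_{k-1,j} - phi_{kk} phi_{k-1,k-j},  j = 1..k-1.
Step k = 1:
  phi_11 = rho(1) = -0.6534.
Step k = 2:
  phi_22 = [rho(2) - phi_11 rho(1)] / [1 - phi_11 rho(1)] = [0.3651 - (-0.6534)(-0.6534)] / [1 - (-0.6534)(-0.6534)]
         = -0.06183156 / 0.57306844 = -0.1079.
Therefore phi_{22} = -0.1079.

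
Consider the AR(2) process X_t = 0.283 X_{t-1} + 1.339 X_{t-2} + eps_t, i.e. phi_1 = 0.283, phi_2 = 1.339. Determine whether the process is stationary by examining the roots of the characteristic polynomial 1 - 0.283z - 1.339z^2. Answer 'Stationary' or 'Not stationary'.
\text{Not stationary}

The AR(p) characteristic polynomial is P(z) = 1 - 0.283z - 1.339z^2.
Stationarity requires all roots to lie outside the unit circle, i.e. |z| > 1 for every root.
Set 1 + (-0.283) z + (-1.339) z^2 = 0, i.e. a z^2 + b z + c = 0 with a = -1.339, b = -0.283, c = 1.
Discriminant D = b^2 - 4ac = (-0.283)^2 - 4*(-1.339)*1 = 0.080089 - (-5.356) = 5.436089.
D >= 0, so the roots are real: z = (-b +/- sqrt(D)) / (2a) = (0.283 +/- 2.331542) / (-2.678).
  z_1 = (0.283 + 2.331542) / (-2.678) = -0.9763,   |z_1| = 0.9763.
  z_2 = (0.283 - 2.331542) / (-2.678) = 0.765,   |z_2| = 0.765.
Moduli of all roots: 0.9763, 0.7650.
All moduli strictly greater than 1? No.
Verdict: Not stationary.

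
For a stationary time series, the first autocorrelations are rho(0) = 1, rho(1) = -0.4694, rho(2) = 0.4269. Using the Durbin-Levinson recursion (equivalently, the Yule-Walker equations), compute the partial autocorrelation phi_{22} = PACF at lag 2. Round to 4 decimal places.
\phi_{22} = 0.2649

The PACF at lag k is phi_{kk}, the last component of the solution
to the Yule-Walker system G_k phi = r_k where
  (G_k)_{ij} = rho(|i - j|), (r_k)_i = rho(i), i,j = 1..k.
Equivalently, Durbin-Levinson gives phi_{kk} iteratively:
  phi_{11} = rho(1)
  phi_{kk} = [rho(k) - sum_{j=1..k-1} phi_{k-1,j} rho(k-j)]
            / [1 - sum_{j=1..k-1} phi_{k-1,j} rho(j)],
  phi_{k,j} = phi_{k-1,j} - phi_{kk} phi_{k-1,k-j},  j = 1..k-1.
Step k = 1:
  phi_11 = rho(1) = -0.4694.
Step k = 2:
  phi_22 = [rho(2) - phi_11 rho(1)] / [1 - phi_11 rho(1)] = [0.4269 - (-0.4694)(-0.4694)] / [1 - (-0.4694)(-0.4694)]
         = 0.20656364 / 0.77966364 = 0.2649.
Therefore phi_{22} = 0.2649.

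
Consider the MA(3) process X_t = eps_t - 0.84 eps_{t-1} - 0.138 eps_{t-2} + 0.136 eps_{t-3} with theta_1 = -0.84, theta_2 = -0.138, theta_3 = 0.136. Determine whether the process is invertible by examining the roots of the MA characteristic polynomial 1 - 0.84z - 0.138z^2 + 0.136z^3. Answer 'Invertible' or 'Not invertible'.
\text{Invertible}

The MA(q) characteristic polynomial is P(z) = 1 - 0.84z - 0.138z^2 + 0.136z^3.
Invertibility requires all roots to lie outside the unit circle, i.e. |z| > 1 for every root.
Degree 3: look for a simple real root z0 first, then factor out (1 - z/z0) and solve the remaining quadratic.
Testing z0 = 1.25: P(1.25) = 1 + (-0.84)(1.25) + (-0.138)(1.25)^2 + (0.136)(1.25)^3
  = 1 + (-1.05) + (-0.215625) + (0.265625) = 0.  So z_0 = 1.25 is a root, |z_0| = 1.25.
Divide out the factor (1 - 0.8 z) = (1 - z/z0) (since 1/z0 = 0.8):
  P(z) = (1 - 0.8 z)(1 + (-0.04) z + (-0.17) z^2)
  [check: z-coef -0.04 - (0.8) = -0.84; z^2-coef -0.17 - (0.8)(-0.04) = -0.138; z^3-coef -(0.8)(-0.17) = 0.136.]
Remaining roots from the quadratic factor 1 + (-0.04) z + (-0.17) z^2:
  Set 1 + (-0.04) z + (-0.17) z^2 = 0, i.e. a z^2 + b z + c = 0 with a = -0.17, b = -0.04, c = 1.
  Discriminant D = b^2 - 4ac = (-0.04)^2 - 4*(-0.17)*1 = 0.0016 - (-0.68) = 0.6816.
  D >= 0, so the roots are real: z = (-b +/- sqrt(D)) / (2a) = (0.04 +/- 0.825591) / (-0.34).
    z_1 = (0.04 + 0.825591) / (-0.34) = -2.5459,   |z_1| = 2.5459.
    z_2 = (0.04 - 0.825591) / (-0.34) = 2.3106,   |z_2| = 2.3106.
Moduli of all roots: 1.2500, 2.5459, 2.3106.
All moduli strictly greater than 1? Yes.
Verdict: Invertible.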